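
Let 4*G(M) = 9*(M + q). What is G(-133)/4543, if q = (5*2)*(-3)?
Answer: -1467/18172 ≈ -0.080729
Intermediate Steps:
q = -30 (q = 10*(-3) = -30)
G(M) = -135/2 + 9*M/4 (G(M) = (9*(M - 30))/4 = (9*(-30 + M))/4 = (-270 + 9*M)/4 = -135/2 + 9*M/4)
G(-133)/4543 = (-135/2 + (9/4)*(-133))/4543 = (-135/2 - 1197/4)*(1/4543) = -1467/4*1/4543 = -1467/18172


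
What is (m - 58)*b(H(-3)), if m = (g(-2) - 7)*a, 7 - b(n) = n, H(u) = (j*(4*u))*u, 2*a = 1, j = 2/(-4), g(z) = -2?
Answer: -3125/2 ≈ -1562.5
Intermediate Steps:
j = -½ (j = 2*(-¼) = -½ ≈ -0.50000)
a = ½ (a = (½)*1 = ½ ≈ 0.50000)
H(u) = -2*u² (H(u) = (-2*u)*u = -2*u²)
b(n) = 7 - n
m = -9/2 (m = (-2 - 7)*(½) = -9*½ = -9/2 ≈ -4.5000)
(m - 58)*b(H(-3)) = (-9/2 - 58)*(7 - (-2)*(-3)²) = -125*(7 - (-2)*9)/2 = -125*(7 - 1*(-18))/2 = -125*(7 + 18)/2 = -125/2*25 = -3125/2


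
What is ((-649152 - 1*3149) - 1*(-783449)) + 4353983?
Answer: 4485131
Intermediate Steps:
((-649152 - 1*3149) - 1*(-783449)) + 4353983 = ((-649152 - 3149) + 783449) + 4353983 = (-652301 + 783449) + 4353983 = 131148 + 4353983 = 4485131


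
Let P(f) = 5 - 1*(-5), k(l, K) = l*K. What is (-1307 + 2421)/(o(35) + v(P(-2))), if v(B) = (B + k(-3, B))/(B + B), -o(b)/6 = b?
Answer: -1114/211 ≈ -5.2796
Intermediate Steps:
k(l, K) = K*l
o(b) = -6*b
P(f) = 10 (P(f) = 5 + 5 = 10)
v(B) = -1 (v(B) = (B + B*(-3))/(B + B) = (B - 3*B)/((2*B)) = (-2*B)*(1/(2*B)) = -1)
(-1307 + 2421)/(o(35) + v(P(-2))) = (-1307 + 2421)/(-6*35 - 1) = 1114/(-210 - 1) = 1114/(-211) = 1114*(-1/211) = -1114/211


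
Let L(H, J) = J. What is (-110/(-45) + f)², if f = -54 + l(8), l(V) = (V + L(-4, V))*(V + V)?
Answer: 3385600/81 ≈ 41798.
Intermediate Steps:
l(V) = 4*V² (l(V) = (V + V)*(V + V) = (2*V)*(2*V) = 4*V²)
f = 202 (f = -54 + 4*8² = -54 + 4*64 = -54 + 256 = 202)
(-110/(-45) + f)² = (-110/(-45) + 202)² = (-110*(-1/45) + 202)² = (22/9 + 202)² = (1840/9)² = 3385600/81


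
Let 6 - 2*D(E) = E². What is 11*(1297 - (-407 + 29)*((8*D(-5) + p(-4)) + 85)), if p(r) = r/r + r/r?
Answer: 60005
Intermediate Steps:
p(r) = 2 (p(r) = 1 + 1 = 2)
D(E) = 3 - E²/2
11*(1297 - (-407 + 29)*((8*D(-5) + p(-4)) + 85)) = 11*(1297 - (-407 + 29)*((8*(3 - ½*(-5)²) + 2) + 85)) = 11*(1297 - (-378)*((8*(3 - ½*25) + 2) + 85)) = 11*(1297 - (-378)*((8*(3 - 25/2) + 2) + 85)) = 11*(1297 - (-378)*((8*(-19/2) + 2) + 85)) = 11*(1297 - (-378)*((-76 + 2) + 85)) = 11*(1297 - (-378)*(-74 + 85)) = 11*(1297 - (-378)*11) = 11*(1297 - 1*(-4158)) = 11*(1297 + 4158) = 11*5455 = 60005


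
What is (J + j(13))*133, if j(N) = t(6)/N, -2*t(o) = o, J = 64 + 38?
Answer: 175959/13 ≈ 13535.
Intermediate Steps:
J = 102
t(o) = -o/2
j(N) = -3/N (j(N) = (-½*6)/N = -3/N)
(J + j(13))*133 = (102 - 3/13)*133 = (1323/13)*133 = 175959/13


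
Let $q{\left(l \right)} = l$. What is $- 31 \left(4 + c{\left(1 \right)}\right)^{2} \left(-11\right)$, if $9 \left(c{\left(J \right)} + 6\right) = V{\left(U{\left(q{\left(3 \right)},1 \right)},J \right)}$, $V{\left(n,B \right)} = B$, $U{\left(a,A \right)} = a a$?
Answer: $\frac{98549}{81} \approx 1216.7$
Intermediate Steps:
$U{\left(a,A \right)} = a^{2}$
$c{\left(J \right)} = -6 + \frac{J}{9}$
$- 31 \left(4 + c{\left(1 \right)}\right)^{2} \left(-11\right) = - 31 \left(4 + \left(-6 + \frac{1}{9} \cdot 1\right)\right)^{2} \left(-11\right) = - 31 \left(4 + \left(-6 + \frac{1}{9}\right)\right)^{2} \left(-11\right) = - 31 \left(4 - \frac{53}{9}\right)^{2} \left(-11\right) = - 31 \left(- \frac{17}{9}\right)^{2} \left(-11\right) = \left(-31\right) \frac{289}{81} \left(-11\right) = \left(- \frac{8959}{81}\right) \left(-11\right) = \frac{98549}{81}$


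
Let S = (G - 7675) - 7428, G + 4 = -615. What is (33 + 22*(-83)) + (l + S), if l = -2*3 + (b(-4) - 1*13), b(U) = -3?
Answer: -17537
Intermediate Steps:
G = -619 (G = -4 - 615 = -619)
S = -15722 (S = (-619 - 7675) - 7428 = -8294 - 7428 = -15722)
l = -22 (l = -2*3 + (-3 - 1*13) = -6 + (-3 - 13) = -6 - 16 = -22)
(33 + 22*(-83)) + (l + S) = (33 + 22*(-83)) + (-22 - 15722) = (33 - 1826) - 15744 = -1793 - 15744 = -17537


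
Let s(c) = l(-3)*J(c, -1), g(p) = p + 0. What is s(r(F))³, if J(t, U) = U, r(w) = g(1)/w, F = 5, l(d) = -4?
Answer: 64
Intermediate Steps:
g(p) = p
r(w) = 1/w
s(c) = 4 (s(c) = -4*(-1) = 4)
s(r(F))³ = 4³ = 64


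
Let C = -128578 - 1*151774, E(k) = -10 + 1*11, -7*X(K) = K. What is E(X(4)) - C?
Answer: 280353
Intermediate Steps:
X(K) = -K/7
E(k) = 1 (E(k) = -10 + 11 = 1)
C = -280352 (C = -128578 - 151774 = -280352)
E(X(4)) - C = 1 - 1*(-280352) = 1 + 280352 = 280353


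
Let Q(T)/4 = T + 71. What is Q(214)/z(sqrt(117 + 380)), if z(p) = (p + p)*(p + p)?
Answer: 285/497 ≈ 0.57344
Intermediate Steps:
Q(T) = 284 + 4*T (Q(T) = 4*(T + 71) = 4*(71 + T) = 284 + 4*T)
z(p) = 4*p**2 (z(p) = (2*p)*(2*p) = 4*p**2)
Q(214)/z(sqrt(117 + 380)) = (284 + 4*214)/((4*(sqrt(117 + 380))**2)) = (284 + 856)/((4*(sqrt(497))**2)) = 1140/((4*497)) = 1140/1988 = 1140*(1/1988) = 285/497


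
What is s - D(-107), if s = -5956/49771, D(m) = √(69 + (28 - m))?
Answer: -5956/49771 - 2*√51 ≈ -14.403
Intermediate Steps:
D(m) = √(97 - m)
s = -5956/49771 (s = -5956*1/49771 = -5956/49771 ≈ -0.11967)
s - D(-107) = -5956/49771 - √(97 - 1*(-107)) = -5956/49771 - √(97 + 107) = -5956/49771 - √204 = -5956/49771 - 2*√51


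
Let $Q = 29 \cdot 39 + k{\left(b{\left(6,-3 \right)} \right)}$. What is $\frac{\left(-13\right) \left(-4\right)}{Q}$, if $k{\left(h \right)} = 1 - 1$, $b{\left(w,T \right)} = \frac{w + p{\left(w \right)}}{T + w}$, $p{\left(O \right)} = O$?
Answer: $\frac{4}{87} \approx 0.045977$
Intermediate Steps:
$b{\left(w,T \right)} = \frac{2 w}{T + w}$ ($b{\left(w,T \right)} = \frac{w + w}{T + w} = \frac{2 w}{T + w}$)
$k{\left(h \right)} = 0$
$Q = 1131$ ($Q = 29 \cdot 39 + 0 = 1131 + 0 = 1131$)
$\frac{\left(-13\right) \left(-4\right)}{Q} = \frac{\left(-13\right) \left(-4\right)}{1131} = 52 \cdot \frac{1}{1131} = \frac{4}{87}$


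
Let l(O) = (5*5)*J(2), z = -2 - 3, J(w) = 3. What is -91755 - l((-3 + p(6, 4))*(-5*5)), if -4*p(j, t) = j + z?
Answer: -91830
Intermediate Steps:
z = -5
p(j, t) = 5/4 - j/4 (p(j, t) = -(j - 5)/4 = -(-5 + j)/4 = 5/4 - j/4)
l(O) = 75 (l(O) = (5*5)*3 = 25*3 = 75)
-91755 - l((-3 + p(6, 4))*(-5*5)) = -91755 - 1*75 = -91755 - 75 = -91830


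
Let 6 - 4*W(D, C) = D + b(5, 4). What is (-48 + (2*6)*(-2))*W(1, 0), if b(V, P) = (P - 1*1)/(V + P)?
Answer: -84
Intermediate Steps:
b(V, P) = (-1 + P)/(P + V) (b(V, P) = (P - 1)/(P + V) = (-1 + P)/(P + V))
W(D, C) = 17/12 - D/4 (W(D, C) = 3/2 - (D + (-1 + 4)/(4 + 5))/4 = 3/2 - (D + 3/9)/4 = 3/2 - (D + (⅑)*3)/4 = 3/2 - (D + ⅓)/4 = 3/2 - (⅓ + D)/4 = 3/2 + (-1/12 - D/4) = 17/12 - D/4)
(-48 + (2*6)*(-2))*W(1, 0) = (-48 + (2*6)*(-2))*(17/12 - ¼*1) = (-48 + 12*(-2))*(17/12 - ¼) = (-48 - 24)*(7/6) = -72*7/6 = -84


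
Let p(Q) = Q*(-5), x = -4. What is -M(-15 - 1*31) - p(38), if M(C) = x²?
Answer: 174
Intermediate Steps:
M(C) = 16 (M(C) = (-4)² = 16)
p(Q) = -5*Q
-M(-15 - 1*31) - p(38) = -1*16 - (-5)*38 = -16 - 1*(-190) = -16 + 190 = 174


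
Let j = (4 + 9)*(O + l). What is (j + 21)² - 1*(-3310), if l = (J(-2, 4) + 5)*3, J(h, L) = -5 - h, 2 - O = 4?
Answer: 8639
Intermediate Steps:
O = -2 (O = 2 - 1*4 = 2 - 4 = -2)
l = 6 (l = ((-5 - 1*(-2)) + 5)*3 = ((-5 + 2) + 5)*3 = (-3 + 5)*3 = 2*3 = 6)
j = 52 (j = (4 + 9)*(-2 + 6) = 13*4 = 52)
(j + 21)² - 1*(-3310) = (52 + 21)² - 1*(-3310) = 73² + 3310 = 5329 + 3310 = 8639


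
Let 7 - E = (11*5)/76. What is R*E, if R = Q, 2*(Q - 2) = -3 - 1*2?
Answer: -477/152 ≈ -3.1382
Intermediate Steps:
Q = -½ (Q = 2 + (-3 - 1*2)/2 = 2 + (-3 - 2)/2 = 2 + (½)*(-5) = 2 - 5/2 = -½ ≈ -0.50000)
E = 477/76 (E = 7 - 11*5/76 = 7 - 55/76 = 477/76 ≈ 6.2763)
R = -½ ≈ -0.50000
R*E = -½*477/76 = -477/152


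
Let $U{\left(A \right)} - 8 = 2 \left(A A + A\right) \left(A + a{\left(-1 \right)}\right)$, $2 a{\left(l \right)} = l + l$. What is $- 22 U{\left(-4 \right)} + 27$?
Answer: $2491$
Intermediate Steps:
$a{\left(l \right)} = l$ ($a{\left(l \right)} = \frac{l + l}{2} = \frac{2 l}{2} = l$)
$U{\left(A \right)} = 8 + \left(-1 + A\right) \left(2 A + 2 A^{2}\right)$ ($U{\left(A \right)} = 8 + 2 \left(A A + A\right) \left(A - 1\right) = 8 + 2 \left(A^{2} + A\right) \left(-1 + A\right) = 8 + 2 \left(A + A^{2}\right) \left(-1 + A\right) = 8 + \left(2 A + 2 A^{2}\right) \left(-1 + A\right) = 8 + \left(-1 + A\right) \left(2 A + 2 A^{2}\right)$)
$- 22 U{\left(-4 \right)} + 27 = - 22 \left(8 - -8 + 2 \left(-4\right)^{3}\right) + 27 = - 22 \left(8 + 8 + 2 \left(-64\right)\right) + 27 = - 22 \left(8 + 8 - 128\right) + 27 = \left(-22\right) \left(-112\right) + 27 = 2464 + 27 = 2491$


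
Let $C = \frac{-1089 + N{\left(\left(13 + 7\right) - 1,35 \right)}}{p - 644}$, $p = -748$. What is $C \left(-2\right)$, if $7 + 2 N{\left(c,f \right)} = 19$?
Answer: $- \frac{361}{232} \approx -1.556$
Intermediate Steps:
$N{\left(c,f \right)} = 6$ ($N{\left(c,f \right)} = - \frac{7}{2} + \frac{1}{2} \cdot 19 = - \frac{7}{2} + \frac{19}{2} = 6$)
$C = \frac{361}{464}$ ($C = \frac{-1089 + 6}{-748 - 644} = - \frac{1083}{-1392} = \left(-1083\right) \left(- \frac{1}{1392}\right) = \frac{361}{464} \approx 0.77802$)
$C \left(-2\right) = \frac{361}{464} \left(-2\right) = - \frac{361}{232}$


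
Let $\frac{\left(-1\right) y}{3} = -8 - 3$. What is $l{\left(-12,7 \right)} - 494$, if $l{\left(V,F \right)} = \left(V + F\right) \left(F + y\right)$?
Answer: $-694$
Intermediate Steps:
$y = 33$ ($y = - 3 \left(-8 - 3\right) = \left(-3\right) \left(-11\right) = 33$)
$l{\left(V,F \right)} = \left(33 + F\right) \left(F + V\right)$ ($l{\left(V,F \right)} = \left(V + F\right) \left(F + 33\right) = \left(F + V\right) \left(33 + F\right) = \left(33 + F\right) \left(F + V\right)$)
$l{\left(-12,7 \right)} - 494 = \left(7^{2} + 33 \cdot 7 + 33 \left(-12\right) + 7 \left(-12\right)\right) - 494 = \left(49 + 231 - 396 - 84\right) - 494 = -200 - 494 = -694$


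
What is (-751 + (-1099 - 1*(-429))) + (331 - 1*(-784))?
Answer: -306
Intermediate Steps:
(-751 + (-1099 - 1*(-429))) + (331 - 1*(-784)) = (-751 + (-1099 + 429)) + (331 + 784) = (-751 - 670) + 1115 = -1421 + 1115 = -306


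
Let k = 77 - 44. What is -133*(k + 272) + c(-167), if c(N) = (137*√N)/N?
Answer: -40565 - 137*I*√167/167 ≈ -40565.0 - 10.601*I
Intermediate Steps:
k = 33
c(N) = 137/√N
-133*(k + 272) + c(-167) = -133*(33 + 272) + 137/√(-167) = -133*305 + 137*(-I*√167/167) = -40565 - 137*I*√167/167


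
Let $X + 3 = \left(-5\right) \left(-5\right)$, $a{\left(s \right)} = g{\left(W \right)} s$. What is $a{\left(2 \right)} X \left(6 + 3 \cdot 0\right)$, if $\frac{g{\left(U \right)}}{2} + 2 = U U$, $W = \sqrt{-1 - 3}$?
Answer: $-3168$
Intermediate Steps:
$W = 2 i$ ($W = \sqrt{-4} = 2 i \approx 2.0 i$)
$g{\left(U \right)} = -4 + 2 U^{2}$ ($g{\left(U \right)} = -4 + 2 U U = -4 + 2 U^{2}$)
$a{\left(s \right)} = - 12 s$ ($a{\left(s \right)} = \left(-4 + 2 \left(2 i\right)^{2}\right) s = \left(-4 + 2 \left(-4\right)\right) s = \left(-4 - 8\right) s = - 12 s$)
$X = 22$ ($X = -3 - -25 = -3 + 25 = 22$)
$a{\left(2 \right)} X \left(6 + 3 \cdot 0\right) = \left(-12\right) 2 \cdot 22 \left(6 + 3 \cdot 0\right) = \left(-24\right) 22 \left(6 + 0\right) = \left(-528\right) 6 = -3168$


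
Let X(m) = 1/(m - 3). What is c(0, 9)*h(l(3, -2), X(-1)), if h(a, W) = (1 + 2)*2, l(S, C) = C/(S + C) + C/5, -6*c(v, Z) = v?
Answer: 0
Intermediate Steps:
c(v, Z) = -v/6
l(S, C) = C/5 + C/(C + S) (l(S, C) = C/(C + S) + C*(1/5) = C/(C + S) + C/5 = C/5 + C/(C + S))
X(m) = 1/(-3 + m)
h(a, W) = 6 (h(a, W) = 3*2 = 6)
c(0, 9)*h(l(3, -2), X(-1)) = -1/6*0*6 = 0*6 = 0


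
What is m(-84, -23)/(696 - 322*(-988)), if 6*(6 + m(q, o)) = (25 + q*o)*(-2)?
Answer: -1975/956496 ≈ -0.0020648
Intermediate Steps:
m(q, o) = -43/3 - o*q/3 (m(q, o) = -6 + ((25 + q*o)*(-2))/6 = -6 + ((25 + o*q)*(-2))/6 = -6 + (-50 - 2*o*q)/6 = -6 + (-25/3 - o*q/3) = -43/3 - o*q/3)
m(-84, -23)/(696 - 322*(-988)) = (-43/3 - ⅓*(-23)*(-84))/(696 - 322*(-988)) = (-43/3 - 644)/(696 + 318136) = -1975/3/318832 = -1975/3*1/318832 = -1975/956496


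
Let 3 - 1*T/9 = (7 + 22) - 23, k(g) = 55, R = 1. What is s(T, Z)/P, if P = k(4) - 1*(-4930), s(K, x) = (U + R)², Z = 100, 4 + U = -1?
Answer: 16/4985 ≈ 0.0032096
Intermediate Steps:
U = -5 (U = -4 - 1 = -5)
T = -27 (T = 27 - 9*((7 + 22) - 23) = 27 - 9*(29 - 23) = 27 - 9*6 = 27 - 54 = -27)
s(K, x) = 16 (s(K, x) = (-5 + 1)² = (-4)² = 16)
P = 4985 (P = 55 - 1*(-4930) = 55 + 4930 = 4985)
s(T, Z)/P = 16/4985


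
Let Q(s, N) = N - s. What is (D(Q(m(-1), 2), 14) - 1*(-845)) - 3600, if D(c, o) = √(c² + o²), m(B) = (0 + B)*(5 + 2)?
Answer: -2755 + √277 ≈ -2738.4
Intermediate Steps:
m(B) = 7*B (m(B) = B*7 = 7*B)
(D(Q(m(-1), 2), 14) - 1*(-845)) - 3600 = (√((2 - 7*(-1))² + 14²) - 1*(-845)) - 3600 = (√((2 - 1*(-7))² + 196) + 845) - 3600 = (√((2 + 7)² + 196) + 845) - 3600 = (√(9² + 196) + 845) - 3600 = (√(81 + 196) + 845) - 3600 = (√277 + 845) - 3600 = (845 + √277) - 3600 = -2755 + √277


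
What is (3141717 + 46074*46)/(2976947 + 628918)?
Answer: 1753707/1201955 ≈ 1.4590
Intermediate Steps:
(3141717 + 46074*46)/(2976947 + 628918) = (3141717 + 2119404)/3605865 = 5261121*(1/3605865) = 1753707/1201955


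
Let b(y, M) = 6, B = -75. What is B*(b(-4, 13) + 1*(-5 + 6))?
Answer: -525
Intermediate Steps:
B*(b(-4, 13) + 1*(-5 + 6)) = -75*(6 + 1*(-5 + 6)) = -75*(6 + 1*1) = -75*(6 + 1) = -75*7 = -525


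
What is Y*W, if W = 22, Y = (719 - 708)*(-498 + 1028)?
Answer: 128260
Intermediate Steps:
Y = 5830 (Y = 11*530 = 5830)
Y*W = 5830*22 = 128260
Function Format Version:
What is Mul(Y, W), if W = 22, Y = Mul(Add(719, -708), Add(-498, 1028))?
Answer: 128260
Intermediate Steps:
Y = 5830 (Y = Mul(11, 530) = 5830)
Mul(Y, W) = Mul(5830, 22) = 128260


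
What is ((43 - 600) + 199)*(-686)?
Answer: 245588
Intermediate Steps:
((43 - 600) + 199)*(-686) = (-557 + 199)*(-686) = -358*(-686) = 245588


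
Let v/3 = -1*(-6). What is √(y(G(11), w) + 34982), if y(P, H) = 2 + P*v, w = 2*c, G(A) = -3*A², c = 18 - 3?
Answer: 5*√1138 ≈ 168.67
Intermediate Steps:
v = 18 (v = 3*(-1*(-6)) = 3*6 = 18)
c = 15
w = 30 (w = 2*15 = 30)
y(P, H) = 2 + 18*P (y(P, H) = 2 + P*18 = 2 + 18*P)
√(y(G(11), w) + 34982) = √((2 + 18*(-3*11²)) + 34982) = √((2 + 18*(-3*121)) + 34982) = √((2 + 18*(-363)) + 34982) = √((2 - 6534) + 34982) = √(-6532 + 34982) = √28450 = 5*√1138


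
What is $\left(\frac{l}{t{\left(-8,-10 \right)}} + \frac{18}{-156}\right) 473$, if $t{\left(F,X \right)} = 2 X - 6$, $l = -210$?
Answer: $\frac{97911}{26} \approx 3765.8$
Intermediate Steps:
$t{\left(F,X \right)} = -6 + 2 X$
$\left(\frac{l}{t{\left(-8,-10 \right)}} + \frac{18}{-156}\right) 473 = \left(- \frac{210}{-6 + 2 \left(-10\right)} + \frac{18}{-156}\right) 473 = \left(- \frac{210}{-6 - 20} + 18 \left(- \frac{1}{156}\right)\right) 473 = \left(- \frac{210}{-26} - \frac{3}{26}\right) 473 = \left(\left(-210\right) \left(- \frac{1}{26}\right) - \frac{3}{26}\right) 473 = \left(\frac{105}{13} - \frac{3}{26}\right) 473 = \frac{207}{26} \cdot 473 = \frac{97911}{26}$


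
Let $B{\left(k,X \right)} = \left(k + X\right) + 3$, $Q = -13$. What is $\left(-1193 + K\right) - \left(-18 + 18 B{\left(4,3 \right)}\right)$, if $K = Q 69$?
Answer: $-2252$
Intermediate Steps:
$B{\left(k,X \right)} = 3 + X + k$ ($B{\left(k,X \right)} = \left(X + k\right) + 3 = 3 + X + k$)
$K = -897$ ($K = \left(-13\right) 69 = -897$)
$\left(-1193 + K\right) - \left(-18 + 18 B{\left(4,3 \right)}\right) = \left(-1193 - 897\right) + \left(- 18 \left(3 + 3 + 4\right) + 18\right) = -2090 + \left(\left(-18\right) 10 + 18\right) = -2090 + \left(-180 + 18\right) = -2090 - 162 = -2252$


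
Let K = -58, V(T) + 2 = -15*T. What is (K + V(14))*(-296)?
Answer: 79920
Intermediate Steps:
V(T) = -2 - 15*T
(K + V(14))*(-296) = (-58 + (-2 - 15*14))*(-296) = (-58 + (-2 - 210))*(-296) = (-58 - 212)*(-296) = -270*(-296) = 79920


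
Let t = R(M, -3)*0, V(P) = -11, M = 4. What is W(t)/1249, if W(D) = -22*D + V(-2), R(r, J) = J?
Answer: -11/1249 ≈ -0.0088070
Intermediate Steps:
t = 0 (t = -3*0 = 0)
W(D) = -11 - 22*D (W(D) = -22*D - 11 = -11 - 22*D)
W(t)/1249 = (-11 - 22*0)/1249 = (-11 + 0)*(1/1249) = -11*1/1249 = -11/1249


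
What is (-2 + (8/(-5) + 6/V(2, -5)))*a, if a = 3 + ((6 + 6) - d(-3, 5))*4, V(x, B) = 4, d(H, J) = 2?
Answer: -903/10 ≈ -90.300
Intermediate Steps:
a = 43 (a = 3 + ((6 + 6) - 1*2)*4 = 3 + (12 - 2)*4 = 3 + 10*4 = 3 + 40 = 43)
(-2 + (8/(-5) + 6/V(2, -5)))*a = (-2 + (8/(-5) + 6/4))*43 = (-2 + (8*(-1/5) + 6*(1/4)))*43 = (-2 + (-8/5 + 3/2))*43 = (-2 - 1/10)*43 = -21/10*43 = -903/10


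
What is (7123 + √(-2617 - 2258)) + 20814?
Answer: 27937 + 5*I*√195 ≈ 27937.0 + 69.821*I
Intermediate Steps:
(7123 + √(-2617 - 2258)) + 20814 = (7123 + √(-4875)) + 20814 = (7123 + 5*I*√195) + 20814 = 27937 + 5*I*√195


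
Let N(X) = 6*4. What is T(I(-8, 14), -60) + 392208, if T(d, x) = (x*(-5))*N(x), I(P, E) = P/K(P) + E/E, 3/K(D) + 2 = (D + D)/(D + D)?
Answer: 399408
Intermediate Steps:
K(D) = -3 (K(D) = 3/(-2 + (D + D)/(D + D)) = 3/(-2 + (2*D)/((2*D))) = 3/(-2 + (2*D)*(1/(2*D))) = 3/(-2 + 1) = 3/(-1) = 3*(-1) = -3)
N(X) = 24
I(P, E) = 1 - P/3 (I(P, E) = P/(-3) + E/E = P*(-1/3) + 1 = -P/3 + 1 = 1 - P/3)
T(d, x) = -120*x (T(d, x) = (x*(-5))*24 = -5*x*24 = -120*x)
T(I(-8, 14), -60) + 392208 = -120*(-60) + 392208 = 7200 + 392208 = 399408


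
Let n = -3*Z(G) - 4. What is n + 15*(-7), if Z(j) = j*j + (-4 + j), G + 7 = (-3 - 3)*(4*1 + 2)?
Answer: -5515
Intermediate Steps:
G = -43 (G = -7 + (-3 - 3)*(4*1 + 2) = -7 - 6*(4 + 2) = -7 - 6*6 = -7 - 36 = -43)
Z(j) = -4 + j + j**2 (Z(j) = j**2 + (-4 + j) = -4 + j + j**2)
n = -5410 (n = -3*(-4 - 43 + (-43)**2) - 4 = -3*(-4 - 43 + 1849) - 4 = -3*1802 - 4 = -5406 - 4 = -5410)
n + 15*(-7) = -5410 + 15*(-7) = -5410 - 105 = -5515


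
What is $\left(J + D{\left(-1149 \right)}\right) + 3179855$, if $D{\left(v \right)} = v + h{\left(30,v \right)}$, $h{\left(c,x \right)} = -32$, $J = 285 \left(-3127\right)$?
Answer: $2287479$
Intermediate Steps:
$J = -891195$
$D{\left(v \right)} = -32 + v$ ($D{\left(v \right)} = v - 32 = -32 + v$)
$\left(J + D{\left(-1149 \right)}\right) + 3179855 = \left(-891195 - 1181\right) + 3179855 = -892376 + 3179855 = 2287479$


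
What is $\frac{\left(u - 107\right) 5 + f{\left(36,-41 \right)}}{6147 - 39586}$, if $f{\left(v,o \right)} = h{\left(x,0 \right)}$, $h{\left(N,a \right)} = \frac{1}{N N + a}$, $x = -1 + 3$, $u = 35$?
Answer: $\frac{1439}{133756} \approx 0.010758$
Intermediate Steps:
$x = 2$
$h{\left(N,a \right)} = \frac{1}{a + N^{2}}$ ($h{\left(N,a \right)} = \frac{1}{N^{2} + a} = \frac{1}{a + N^{2}}$)
$f{\left(v,o \right)} = \frac{1}{4}$ ($f{\left(v,o \right)} = \frac{1}{0 + 2^{2}} = \frac{1}{0 + 4} = \frac{1}{4}$)
$\frac{\left(u - 107\right) 5 + f{\left(36,-41 \right)}}{6147 - 39586} = \frac{\left(35 - 107\right) 5 + \frac{1}{4}}{6147 - 39586} = \frac{\left(-72\right) 5 + \frac{1}{4}}{-33439} = \left(-360 + \frac{1}{4}\right) \left(- \frac{1}{33439}\right) = \left(- \frac{1439}{4}\right) \left(- \frac{1}{33439}\right) = \frac{1439}{133756}$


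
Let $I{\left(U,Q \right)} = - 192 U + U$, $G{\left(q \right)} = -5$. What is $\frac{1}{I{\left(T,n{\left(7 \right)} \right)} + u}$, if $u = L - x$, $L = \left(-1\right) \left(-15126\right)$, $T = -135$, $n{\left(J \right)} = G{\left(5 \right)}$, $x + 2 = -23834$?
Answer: $\frac{1}{64747} \approx 1.5445 \cdot 10^{-5}$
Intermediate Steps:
$x = -23836$ ($x = -2 - 23834 = -23836$)
$n{\left(J \right)} = -5$
$L = 15126$
$I{\left(U,Q \right)} = - 191 U$
$u = 38962$ ($u = 15126 - -23836 = 15126 + 23836 = 38962$)
$\frac{1}{I{\left(T,n{\left(7 \right)} \right)} + u} = \frac{1}{\left(-191\right) \left(-135\right) + 38962} = \frac{1}{25785 + 38962} = \frac{1}{64747}$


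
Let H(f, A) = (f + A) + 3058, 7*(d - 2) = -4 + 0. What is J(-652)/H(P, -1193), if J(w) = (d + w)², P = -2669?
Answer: -1728243/3283 ≈ -526.42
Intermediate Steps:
d = 10/7 (d = 2 + (-4 + 0)/7 = 2 + (⅐)*(-4) = 2 - 4/7 = 10/7 ≈ 1.4286)
H(f, A) = 3058 + A + f (H(f, A) = (A + f) + 3058 = 3058 + A + f)
J(w) = (10/7 + w)²
J(-652)/H(P, -1193) = ((10 + 7*(-652))²/49)/(3058 - 1193 - 2669) = ((10 - 4564)²/49)/(-804) = ((1/49)*(-4554)²)*(-1/804) = ((1/49)*20738916)*(-1/804) = (20738916/49)*(-1/804) = -1728243/3283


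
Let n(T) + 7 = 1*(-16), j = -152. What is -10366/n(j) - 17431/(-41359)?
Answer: 429128307/951257 ≈ 451.12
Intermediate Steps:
n(T) = -23 (n(T) = -7 + 1*(-16) = -7 - 16 = -23)
-10366/n(j) - 17431/(-41359) = -10366/(-23) - 17431/(-41359) = -10366*(-1/23) - 17431*(-1/41359) = 10366/23 + 17431/41359 = 429128307/951257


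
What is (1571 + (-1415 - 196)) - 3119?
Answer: -3159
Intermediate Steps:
(1571 + (-1415 - 196)) - 3119 = (1571 - 1611) - 3119 = -40 - 3119 = -3159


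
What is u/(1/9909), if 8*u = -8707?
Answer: -86277663/8 ≈ -1.0785e+7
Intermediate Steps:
u = -8707/8 (u = (⅛)*(-8707) = -8707/8 ≈ -1088.4)
u/(1/9909) = -8707/(8*(1/9909)) = -8707/(8*1/9909) = -8707/8*9909 = -86277663/8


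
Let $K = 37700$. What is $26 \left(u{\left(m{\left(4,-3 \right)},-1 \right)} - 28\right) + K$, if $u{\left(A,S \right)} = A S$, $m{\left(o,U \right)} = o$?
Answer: $36868$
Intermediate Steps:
$26 \left(u{\left(m{\left(4,-3 \right)},-1 \right)} - 28\right) + K = 26 \left(4 \left(-1\right) - 28\right) + 37700 = 26 \left(-4 + \left(-42 + 14\right)\right) + 37700 = 26 \left(-4 - 28\right) + 37700 = 26 \left(-32\right) + 37700 = -832 + 37700 = 36868$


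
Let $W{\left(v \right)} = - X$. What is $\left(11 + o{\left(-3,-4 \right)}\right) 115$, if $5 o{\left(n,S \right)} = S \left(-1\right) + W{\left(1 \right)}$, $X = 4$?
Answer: $1265$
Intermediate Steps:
$W{\left(v \right)} = -4$ ($W{\left(v \right)} = \left(-1\right) 4 = -4$)
$o{\left(n,S \right)} = - \frac{4}{5} - \frac{S}{5}$ ($o{\left(n,S \right)} = \frac{S \left(-1\right) - 4}{5} = \frac{- S - 4}{5} = \frac{-4 - S}{5} = - \frac{4}{5} - \frac{S}{5}$)
$\left(11 + o{\left(-3,-4 \right)}\right) 115 = \left(11 - 0\right) 115 = \left(11 + \left(- \frac{4}{5} + \frac{4}{5}\right)\right) 115 = \left(11 + 0\right) 115 = 11 \cdot 115 = 1265$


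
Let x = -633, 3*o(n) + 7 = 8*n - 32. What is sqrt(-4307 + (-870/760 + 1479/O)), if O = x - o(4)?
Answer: I*sqrt(1392567014630)/17974 ≈ 65.654*I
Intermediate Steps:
o(n) = -13 + 8*n/3 (o(n) = -7/3 + (8*n - 32)/3 = -7/3 + (-32 + 8*n)/3 = -7/3 + (-32/3 + 8*n/3) = -13 + 8*n/3)
O = -1892/3 (O = -633 - (-13 + (8/3)*4) = -633 - (-13 + 32/3) = -633 - 1*(-7/3) = -633 + 7/3 = -1892/3 ≈ -630.67)
sqrt(-4307 + (-870/760 + 1479/O)) = sqrt(-4307 + (-870/760 + 1479/(-1892/3))) = sqrt(-4307 + (-870*1/760 + 1479*(-3/1892))) = sqrt(-4307 + (-87/76 - 4437/1892)) = sqrt(-4307 - 62727/17974) = sqrt(-77476745/17974) = I*sqrt(1392567014630)/17974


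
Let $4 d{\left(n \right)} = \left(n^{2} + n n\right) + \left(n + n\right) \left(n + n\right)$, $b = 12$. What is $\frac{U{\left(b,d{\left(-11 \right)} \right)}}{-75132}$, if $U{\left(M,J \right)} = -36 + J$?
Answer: $- \frac{97}{50088} \approx -0.0019366$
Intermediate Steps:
$d{\left(n \right)} = \frac{3 n^{2}}{2}$ ($d{\left(n \right)} = \frac{\left(n^{2} + n n\right) + \left(n + n\right) \left(n + n\right)}{4} = \frac{\left(n^{2} + n^{2}\right) + 2 n 2 n}{4} = \frac{2 n^{2} + 4 n^{2}}{4} = \frac{6 n^{2}}{4} = \frac{3 n^{2}}{2}$)
$\frac{U{\left(b,d{\left(-11 \right)} \right)}}{-75132} = \frac{-36 + \frac{3 \left(-11\right)^{2}}{2}}{-75132} = \left(-36 + \frac{3}{2} \cdot 121\right) \left(- \frac{1}{75132}\right) = \left(-36 + \frac{363}{2}\right) \left(- \frac{1}{75132}\right) = \frac{291}{2} \left(- \frac{1}{75132}\right) = - \frac{97}{50088}$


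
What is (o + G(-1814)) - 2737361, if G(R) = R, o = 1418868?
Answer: -1320307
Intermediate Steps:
(o + G(-1814)) - 2737361 = (1418868 - 1814) - 2737361 = 1417054 - 2737361 = -1320307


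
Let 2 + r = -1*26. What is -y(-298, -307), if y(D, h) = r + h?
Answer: 335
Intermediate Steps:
r = -28 (r = -2 - 1*26 = -2 - 26 = -28)
y(D, h) = -28 + h
-y(-298, -307) = -(-28 - 307) = -1*(-335) = 335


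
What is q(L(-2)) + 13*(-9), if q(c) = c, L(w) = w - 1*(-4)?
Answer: -115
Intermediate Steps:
L(w) = 4 + w (L(w) = w + 4 = 4 + w)
q(L(-2)) + 13*(-9) = (4 - 2) + 13*(-9) = 2 - 117 = -115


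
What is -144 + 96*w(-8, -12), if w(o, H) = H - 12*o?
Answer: 7920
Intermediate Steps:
-144 + 96*w(-8, -12) = -144 + 96*(-12 - 12*(-8)) = -144 + 96*(-12 + 96) = -144 + 96*84 = -144 + 8064 = 7920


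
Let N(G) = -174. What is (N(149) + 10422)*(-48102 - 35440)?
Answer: -856138416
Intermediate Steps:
(N(149) + 10422)*(-48102 - 35440) = (-174 + 10422)*(-48102 - 35440) = 10248*(-83542) = -856138416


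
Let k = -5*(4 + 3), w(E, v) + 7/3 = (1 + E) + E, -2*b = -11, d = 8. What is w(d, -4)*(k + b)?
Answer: -1298/3 ≈ -432.67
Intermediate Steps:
b = 11/2 (b = -1/2*(-11) = 11/2 ≈ 5.5000)
w(E, v) = -4/3 + 2*E (w(E, v) = -7/3 + ((1 + E) + E) = -7/3 + (1 + 2*E) = -4/3 + 2*E)
k = -35 (k = -5*7 = -35)
w(d, -4)*(k + b) = (-4/3 + 2*8)*(-35 + 11/2) = (-4/3 + 16)*(-59/2) = (44/3)*(-59/2) = -1298/3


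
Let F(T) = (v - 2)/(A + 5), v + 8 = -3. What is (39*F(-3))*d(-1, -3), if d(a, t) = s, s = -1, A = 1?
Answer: 169/2 ≈ 84.500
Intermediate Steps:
v = -11 (v = -8 - 3 = -11)
d(a, t) = -1
F(T) = -13/6 (F(T) = (-11 - 2)/(1 + 5) = -13/6)
(39*F(-3))*d(-1, -3) = (39*(-13/6))*(-1) = -169/2*(-1) = 169/2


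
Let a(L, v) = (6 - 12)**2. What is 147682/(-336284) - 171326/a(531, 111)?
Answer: -3601219321/756639 ≈ -4759.5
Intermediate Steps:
a(L, v) = 36 (a(L, v) = (-6)**2 = 36)
147682/(-336284) - 171326/a(531, 111) = 147682/(-336284) - 171326/36 = 147682*(-1/336284) - 171326*1/36 = -73841/168142 - 85663/18 = -3601219321/756639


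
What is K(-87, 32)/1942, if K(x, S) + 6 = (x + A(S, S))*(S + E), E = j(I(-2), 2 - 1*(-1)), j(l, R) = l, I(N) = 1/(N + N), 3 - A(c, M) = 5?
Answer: -11327/7768 ≈ -1.4582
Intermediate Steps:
A(c, M) = -2 (A(c, M) = 3 - 1*5 = 3 - 5 = -2)
I(N) = 1/(2*N)
E = -1/4 (E = (1/2)/(-2) = (1/2)*(-1/2) = -1/4 ≈ -0.25000)
K(x, S) = -6 + (-2 + x)*(-1/4 + S) (K(x, S) = -6 + (x - 2)*(S - 1/4) = -6 + (-2 + x)*(-1/4 + S))
K(-87, 32)/1942 = (-11/2 - 2*32 - 1/4*(-87) + 32*(-87))/1942 = (-11/2 - 64 + 87/4 - 2784)*(1/1942) = -11327/4*1/1942 = -11327/7768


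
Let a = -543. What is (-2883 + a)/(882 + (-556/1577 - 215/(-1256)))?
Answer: -6785919312/1746628703 ≈ -3.8852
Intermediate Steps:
(-2883 + a)/(882 + (-556/1577 - 215/(-1256))) = (-2883 - 543)/(882 + (-556/1577 - 215/(-1256))) = -3426/(882 + (-556*1/1577 - 215*(-1/1256))) = -3426/(882 + (-556/1577 + 215/1256)) = -3426/(882 - 359281/1980712) = -3426/1746628703/1980712 = -3426*1980712/1746628703 = -6785919312/1746628703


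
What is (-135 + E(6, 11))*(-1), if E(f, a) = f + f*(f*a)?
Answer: -267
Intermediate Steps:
E(f, a) = f + a*f² (E(f, a) = f + f*(a*f) = f + a*f²)
(-135 + E(6, 11))*(-1) = (-135 + 6*(1 + 11*6))*(-1) = (-135 + 6*(1 + 66))*(-1) = (-135 + 6*67)*(-1) = (-135 + 402)*(-1) = 267*(-1) = -267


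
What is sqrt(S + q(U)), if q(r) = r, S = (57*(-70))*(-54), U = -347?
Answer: sqrt(215113) ≈ 463.80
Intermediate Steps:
S = 215460 (S = -3990*(-54) = 215460)
sqrt(S + q(U)) = sqrt(215460 - 347) = sqrt(215113)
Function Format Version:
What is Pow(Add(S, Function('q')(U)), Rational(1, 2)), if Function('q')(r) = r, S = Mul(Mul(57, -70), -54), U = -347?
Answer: Pow(215113, Rational(1, 2)) ≈ 463.80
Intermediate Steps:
S = 215460 (S = Mul(-3990, -54) = 215460)
Pow(Add(S, Function('q')(U)), Rational(1, 2)) = Pow(Add(215460, -347), Rational(1, 2)) = Pow(215113, Rational(1, 2))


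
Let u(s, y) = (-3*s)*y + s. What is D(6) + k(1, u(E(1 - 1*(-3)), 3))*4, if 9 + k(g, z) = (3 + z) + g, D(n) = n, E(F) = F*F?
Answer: -526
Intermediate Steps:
E(F) = F²
u(s, y) = s - 3*s*y (u(s, y) = -3*s*y + s = s - 3*s*y)
k(g, z) = -6 + g + z (k(g, z) = -9 + ((3 + z) + g) = -9 + (3 + g + z) = -6 + g + z)
D(6) + k(1, u(E(1 - 1*(-3)), 3))*4 = 6 + (-6 + 1 + (1 - 1*(-3))²*(1 - 3*3))*4 = 6 + (-6 + 1 + (1 + 3)²*(1 - 9))*4 = 6 + (-6 + 1 + 4²*(-8))*4 = 6 + (-6 + 1 + 16*(-8))*4 = 6 + (-6 + 1 - 128)*4 = 6 - 133*4 = 6 - 532 = -526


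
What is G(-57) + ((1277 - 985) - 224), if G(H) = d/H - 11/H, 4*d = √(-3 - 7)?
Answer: 3887/57 - I*√10/228 ≈ 68.193 - 0.01387*I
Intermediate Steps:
d = I*√10/4 (d = √(-3 - 7)/4 = √(-10)/4 = (I*√10)/4 = I*√10/4 ≈ 0.79057*I)
G(H) = -11/H + I*√10/(4*H) (G(H) = (I*√10/4)/H - 11/H = I*√10/(4*H) - 11/H = -11/H + I*√10/(4*H))
G(-57) + ((1277 - 985) - 224) = (¼)*(-44 + I*√10)/(-57) + ((1277 - 985) - 224) = (¼)*(-1/57)*(-44 + I*√10) + (292 - 224) = (11/57 - I*√10/228) + 68 = 3887/57 - I*√10/228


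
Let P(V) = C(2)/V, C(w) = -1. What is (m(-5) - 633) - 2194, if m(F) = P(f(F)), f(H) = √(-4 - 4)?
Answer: -2827 + I*√2/4 ≈ -2827.0 + 0.35355*I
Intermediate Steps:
f(H) = 2*I*√2 (f(H) = √(-8) = 2*I*√2)
P(V) = -1/V
m(F) = I*√2/4 (m(F) = -1/(2*I*√2) = -(-1)*I*√2/4 = I*√2/4)
(m(-5) - 633) - 2194 = (I*√2/4 - 633) - 2194 = (-633 + I*√2/4) - 2194 = -2827 + I*√2/4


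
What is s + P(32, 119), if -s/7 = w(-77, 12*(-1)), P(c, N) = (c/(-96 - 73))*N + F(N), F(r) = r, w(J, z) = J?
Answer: 107394/169 ≈ 635.47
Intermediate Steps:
P(c, N) = N - N*c/169 (P(c, N) = (c/(-96 - 73))*N + N = (c/(-169))*N + N = (-c/169)*N + N = -N*c/169 + N = N - N*c/169)
s = 539 (s = -7*(-77) = 539)
s + P(32, 119) = 539 + (1/169)*119*(169 - 1*32) = 539 + (1/169)*119*(169 - 32) = 539 + (1/169)*119*137 = 539 + 16303/169 = 107394/169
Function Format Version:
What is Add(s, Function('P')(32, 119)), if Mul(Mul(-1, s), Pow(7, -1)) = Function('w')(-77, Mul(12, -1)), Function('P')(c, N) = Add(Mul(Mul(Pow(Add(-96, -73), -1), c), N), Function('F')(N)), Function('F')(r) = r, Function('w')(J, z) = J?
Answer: Rational(107394, 169) ≈ 635.47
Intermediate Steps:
Function('P')(c, N) = Add(N, Mul(Rational(-1, 169), N, c)) (Function('P')(c, N) = Add(Mul(Mul(Pow(Add(-96, -73), -1), c), N), N) = Add(Mul(Mul(Pow(-169, -1), c), N), N) = Add(Mul(Mul(Rational(-1, 169), c), N), N) = Add(Mul(Rational(-1, 169), N, c), N) = Add(N, Mul(Rational(-1, 169), N, c)))
s = 539 (s = Mul(-7, -77) = 539)
Add(s, Function('P')(32, 119)) = Add(539, Mul(Rational(1, 169), 119, Add(169, Mul(-1, 32)))) = Add(539, Mul(Rational(1, 169), 119, Add(169, -32))) = Add(539, Mul(Rational(1, 169), 119, 137)) = Add(539, Rational(16303, 169)) = Rational(107394, 169)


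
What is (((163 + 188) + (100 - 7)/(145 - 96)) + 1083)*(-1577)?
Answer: -110956143/49 ≈ -2.2644e+6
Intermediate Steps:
(((163 + 188) + (100 - 7)/(145 - 96)) + 1083)*(-1577) = ((351 + 93/49) + 1083)*(-1577) = (17292/49 + 1083)*(-1577) = (70359/49)*(-1577) = -110956143/49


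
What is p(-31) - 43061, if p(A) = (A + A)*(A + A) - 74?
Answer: -39291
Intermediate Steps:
p(A) = -74 + 4*A² (p(A) = (2*A)*(2*A) - 74 = 4*A² - 74 = -74 + 4*A²)
p(-31) - 43061 = (-74 + 4*(-31)²) - 43061 = (-74 + 4*961) - 43061 = (-74 + 3844) - 43061 = 3770 - 43061 = -39291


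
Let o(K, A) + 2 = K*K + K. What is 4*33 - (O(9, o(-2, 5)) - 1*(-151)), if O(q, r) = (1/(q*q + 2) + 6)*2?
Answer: -2575/83 ≈ -31.024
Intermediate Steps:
o(K, A) = -2 + K + K² (o(K, A) = -2 + (K*K + K) = -2 + (K² + K) = -2 + (K + K²) = -2 + K + K²)
O(q, r) = 12 + 2/(2 + q²) (O(q, r) = (1/(q² + 2) + 6)*2 = (1/(2 + q²) + 6)*2 = (6 + 1/(2 + q²))*2 = 12 + 2/(2 + q²))
4*33 - (O(9, o(-2, 5)) - 1*(-151)) = 4*33 - (2*(13 + 6*9²)/(2 + 9²) - 1*(-151)) = 132 - (2*(13 + 6*81)/(2 + 81) + 151) = 132 - (2*(13 + 486)/83 + 151) = 132 - (2*(1/83)*499 + 151) = 132 - (998/83 + 151) = 132 - 1*13531/83 = 132 - 13531/83 = -2575/83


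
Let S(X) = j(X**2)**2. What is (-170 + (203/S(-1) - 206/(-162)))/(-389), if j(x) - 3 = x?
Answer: 202229/504144 ≈ 0.40113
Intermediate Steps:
j(x) = 3 + x
S(X) = (3 + X**2)**2
(-170 + (203/S(-1) - 206/(-162)))/(-389) = (-170 + (203/((3 + (-1)**2)**2) - 206/(-162)))/(-389) = -(-170 + (203/((3 + 1)**2) - 206*(-1/162)))/389 = -(-170 + (203/(4**2) + 103/81))/389 = -(-170 + (203/16 + 103/81))/389 = -(-170 + 18091/1296)/389 = -1/389*(-202229/1296) = 202229/504144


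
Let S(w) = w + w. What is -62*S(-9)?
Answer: 1116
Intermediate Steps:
S(w) = 2*w
-62*S(-9) = -124*(-9) = -62*(-18) = 1116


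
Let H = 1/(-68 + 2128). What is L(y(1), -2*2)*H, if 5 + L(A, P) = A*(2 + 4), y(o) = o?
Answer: 1/2060 ≈ 0.00048544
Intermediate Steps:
H = 1/2060 ≈ 0.00048544
L(A, P) = -5 + 6*A (L(A, P) = -5 + A*(2 + 4) = -5 + A*6 = -5 + 6*A)
L(y(1), -2*2)*H = (-5 + 6*1)*(1/2060) = (-5 + 6)*(1/2060) = 1*(1/2060) = 1/2060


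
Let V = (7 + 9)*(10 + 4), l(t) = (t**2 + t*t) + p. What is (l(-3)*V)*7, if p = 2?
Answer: 31360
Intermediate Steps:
l(t) = 2 + 2*t**2 (l(t) = (t**2 + t*t) + 2 = (t**2 + t**2) + 2 = 2*t**2 + 2 = 2 + 2*t**2)
V = 224 (V = 16*14 = 224)
(l(-3)*V)*7 = ((2 + 2*(-3)**2)*224)*7 = ((2 + 2*9)*224)*7 = ((2 + 18)*224)*7 = (20*224)*7 = 4480*7 = 31360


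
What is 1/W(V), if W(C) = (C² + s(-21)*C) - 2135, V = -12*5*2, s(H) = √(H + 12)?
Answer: 2453/30111965 + 72*I/30111965 ≈ 8.1463e-5 + 2.3911e-6*I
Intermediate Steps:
s(H) = √(12 + H)
V = -120 (V = -60*2 = -120)
W(C) = -2135 + C² + 3*I*C (W(C) = (C² + √(12 - 21)*C) - 2135 = (C² + √(-9)*C) - 2135 = (C² + (3*I)*C) - 2135 = (C² + 3*I*C) - 2135 = -2135 + C² + 3*I*C)
1/W(V) = 1/(-2135 + (-120)² + 3*I*(-120)) = 1/(-2135 + 14400 - 360*I) = 1/(12265 - 360*I) = (12265 + 360*I)/150559825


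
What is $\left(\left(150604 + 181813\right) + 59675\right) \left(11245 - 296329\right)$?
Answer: $-111779155728$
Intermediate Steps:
$\left(\left(150604 + 181813\right) + 59675\right) \left(11245 - 296329\right) = \left(332417 + 59675\right) \left(-285084\right) = 392092 \left(-285084\right) = -111779155728$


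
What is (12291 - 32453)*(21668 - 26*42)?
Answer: -414853312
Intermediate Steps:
(12291 - 32453)*(21668 - 26*42) = -20162*(21668 - 1092) = -20162*20576 = -414853312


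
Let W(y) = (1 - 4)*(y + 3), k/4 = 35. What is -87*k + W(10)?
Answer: -12219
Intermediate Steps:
k = 140 (k = 4*35 = 140)
W(y) = -9 - 3*y (W(y) = -3*(3 + y) = -9 - 3*y)
-87*k + W(10) = -87*140 + (-9 - 3*10) = -12180 + (-9 - 30) = -12180 - 39 = -12219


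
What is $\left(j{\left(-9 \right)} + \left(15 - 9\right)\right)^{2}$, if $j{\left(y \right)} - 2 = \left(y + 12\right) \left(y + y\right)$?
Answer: $2116$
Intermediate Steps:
$j{\left(y \right)} = 2 + 2 y \left(12 + y\right)$ ($j{\left(y \right)} = 2 + \left(y + 12\right) \left(y + y\right) = 2 + \left(12 + y\right) 2 y = 2 + 2 y \left(12 + y\right)$)
$\left(j{\left(-9 \right)} + \left(15 - 9\right)\right)^{2} = \left(\left(2 + 2 \left(-9\right)^{2} + 24 \left(-9\right)\right) + \left(15 - 9\right)\right)^{2} = \left(\left(2 + 2 \cdot 81 - 216\right) + \left(15 - 9\right)\right)^{2} = \left(\left(2 + 162 - 216\right) + 6\right)^{2} = \left(-52 + 6\right)^{2} = \left(-46\right)^{2} = 2116$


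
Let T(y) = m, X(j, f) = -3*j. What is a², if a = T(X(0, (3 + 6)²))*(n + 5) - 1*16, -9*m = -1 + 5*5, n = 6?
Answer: 18496/9 ≈ 2055.1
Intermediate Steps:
m = -8/3 (m = -(-1 + 5*5)/9 = -(-1 + 25)/9 = -⅑*24 = -8/3 ≈ -2.6667)
T(y) = -8/3
a = -136/3 (a = -8*(6 + 5)/3 - 1*16 = -8/3*11 - 16 = -88/3 - 16 = -136/3 ≈ -45.333)
a² = (-136/3)² = 18496/9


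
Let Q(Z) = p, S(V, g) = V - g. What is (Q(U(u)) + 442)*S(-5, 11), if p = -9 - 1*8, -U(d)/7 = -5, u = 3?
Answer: -6800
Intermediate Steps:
U(d) = 35 (U(d) = -7*(-5) = 35)
p = -17 (p = -9 - 8 = -17)
Q(Z) = -17
(Q(U(u)) + 442)*S(-5, 11) = (-17 + 442)*(-5 - 1*11) = 425*(-5 - 11) = 425*(-16) = -6800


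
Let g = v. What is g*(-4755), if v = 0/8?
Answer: 0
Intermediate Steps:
v = 0 (v = 0*(⅛) = 0)
g = 0
g*(-4755) = 0*(-4755) = 0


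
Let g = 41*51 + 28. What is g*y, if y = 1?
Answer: 2119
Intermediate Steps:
g = 2119 (g = 2091 + 28 = 2119)
g*y = 2119*1 = 2119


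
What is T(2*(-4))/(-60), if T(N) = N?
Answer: 2/15 ≈ 0.13333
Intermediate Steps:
T(2*(-4))/(-60) = (2*(-4))/(-60) = -8*(-1/60) = 2/15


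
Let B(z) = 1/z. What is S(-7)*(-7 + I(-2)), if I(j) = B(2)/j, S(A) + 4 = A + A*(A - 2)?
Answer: -377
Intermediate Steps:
S(A) = -4 + A + A*(-2 + A) (S(A) = -4 + (A + A*(A - 2)) = -4 + (A + A*(-2 + A)) = -4 + A + A*(-2 + A))
B(z) = 1/z
I(j) = 1/(2*j)
S(-7)*(-7 + I(-2)) = (-4 + (-7)² - 1*(-7))*(-7 + (½)/(-2)) = (-4 + 49 + 7)*(-7 + (½)*(-½)) = 52*(-7 - ¼) = 52*(-29/4) = -377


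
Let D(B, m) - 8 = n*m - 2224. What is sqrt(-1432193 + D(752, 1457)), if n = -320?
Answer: I*sqrt(1900649) ≈ 1378.6*I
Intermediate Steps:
D(B, m) = -2216 - 320*m (D(B, m) = 8 + (-320*m - 2224) = 8 + (-2224 - 320*m) = -2216 - 320*m)
sqrt(-1432193 + D(752, 1457)) = sqrt(-1432193 + (-2216 - 320*1457)) = sqrt(-1432193 + (-2216 - 466240)) = sqrt(-1432193 - 468456) = sqrt(-1900649) = I*sqrt(1900649)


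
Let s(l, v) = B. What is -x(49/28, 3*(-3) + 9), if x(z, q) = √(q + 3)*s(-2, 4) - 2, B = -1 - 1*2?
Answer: 2 + 3*√3 ≈ 7.1962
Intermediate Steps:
B = -3 (B = -1 - 2 = -3)
s(l, v) = -3
x(z, q) = -2 - 3*√(3 + q) (x(z, q) = √(q + 3)*(-3) - 2 = √(3 + q)*(-3) - 2 = -3*√(3 + q) - 2 = -2 - 3*√(3 + q))
-x(49/28, 3*(-3) + 9) = -(-2 - 3*√(3 + (3*(-3) + 9))) = -(-2 - 3*√(3 + (-9 + 9))) = -(-2 - 3*√(3 + 0)) = -(-2 - 3*√3) = 2 + 3*√3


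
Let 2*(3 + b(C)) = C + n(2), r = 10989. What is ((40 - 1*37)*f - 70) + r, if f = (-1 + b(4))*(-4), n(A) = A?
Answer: 10931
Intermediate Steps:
b(C) = -2 + C/2 (b(C) = -3 + (C + 2)/2 = -3 + (2 + C)/2 = -3 + (1 + C/2) = -2 + C/2)
f = 4 (f = (-1 + (-2 + (½)*4))*(-4) = (-1 + (-2 + 2))*(-4) = (-1 + 0)*(-4) = -1*(-4) = 4)
((40 - 1*37)*f - 70) + r = ((40 - 1*37)*4 - 70) + 10989 = ((40 - 37)*4 - 70) + 10989 = (3*4 - 70) + 10989 = (12 - 70) + 10989 = -58 + 10989 = 10931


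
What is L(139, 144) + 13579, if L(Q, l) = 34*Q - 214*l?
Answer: -12511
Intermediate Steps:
L(Q, l) = -214*l + 34*Q
L(139, 144) + 13579 = (-214*144 + 34*139) + 13579 = (-30816 + 4726) + 13579 = -26090 + 13579 = -12511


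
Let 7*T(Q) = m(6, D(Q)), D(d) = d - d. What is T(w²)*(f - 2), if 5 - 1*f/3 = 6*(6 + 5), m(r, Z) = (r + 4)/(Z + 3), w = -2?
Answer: -1850/21 ≈ -88.095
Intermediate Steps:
D(d) = 0
m(r, Z) = (4 + r)/(3 + Z)
T(Q) = 10/21 (T(Q) = ((4 + 6)/(3 + 0))/7 = (10/3)/7 = ((⅓)*10)/7 = (⅐)*(10/3) = 10/21)
f = -183 (f = 15 - 18*(6 + 5) = 15 - 18*11 = 15 - 3*66 = 15 - 198 = -183)
T(w²)*(f - 2) = 10*(-183 - 2)/21 = (10/21)*(-185) = -1850/21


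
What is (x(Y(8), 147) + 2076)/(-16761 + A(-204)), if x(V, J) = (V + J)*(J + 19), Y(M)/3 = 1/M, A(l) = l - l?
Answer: -35387/22348 ≈ -1.5835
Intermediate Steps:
A(l) = 0
Y(M) = 3/M
x(V, J) = (19 + J)*(J + V) (x(V, J) = (J + V)*(19 + J) = (19 + J)*(J + V))
(x(Y(8), 147) + 2076)/(-16761 + A(-204)) = ((147² + 19*147 + 19*(3/8) + 147*(3/8)) + 2076)/(-16761 + 0) = ((21609 + 2793 + 19*(3*(⅛)) + 147*(3*(⅛))) + 2076)/(-16761) = ((21609 + 2793 + 19*(3/8) + 147*(3/8)) + 2076)*(-1/16761) = ((21609 + 2793 + 57/8 + 441/8) + 2076)*(-1/16761) = (97857/4 + 2076)*(-1/16761) = (106161/4)*(-1/16761) = -35387/22348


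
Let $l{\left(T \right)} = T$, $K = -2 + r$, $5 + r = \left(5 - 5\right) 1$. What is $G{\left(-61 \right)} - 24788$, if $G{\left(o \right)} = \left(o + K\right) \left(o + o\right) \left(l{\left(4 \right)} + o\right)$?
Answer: $-497660$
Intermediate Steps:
$r = -5$ ($r = -5 + \left(5 - 5\right) 1 = -5 + 0 \cdot 1 = -5 + 0 = -5$)
$K = -7$ ($K = -2 - 5 = -7$)
$G{\left(o \right)} = 2 o \left(-7 + o\right) \left(4 + o\right)$ ($G{\left(o \right)} = \left(o - 7\right) \left(o + o\right) \left(4 + o\right) = \left(-7 + o\right) 2 o \left(4 + o\right) = 2 o \left(-7 + o\right) \left(4 + o\right)$)
$G{\left(-61 \right)} - 24788 = 2 \left(-61\right) \left(-28 + \left(-61\right)^{2} - -183\right) - 24788 = 2 \left(-61\right) \left(-28 + 3721 + 183\right) - 24788 = 2 \left(-61\right) 3876 - 24788 = -472872 - 24788 = -497660$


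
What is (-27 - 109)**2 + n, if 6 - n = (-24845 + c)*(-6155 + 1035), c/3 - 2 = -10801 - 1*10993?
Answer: -461913018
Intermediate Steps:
c = -65376 (c = 6 + 3*(-10801 - 1*10993) = 6 + 3*(-10801 - 10993) = 6 + 3*(-21794) = 6 - 65382 = -65376)
n = -461931514 (n = 6 - (-24845 - 65376)*(-6155 + 1035) = 6 - (-90221)*(-5120) = 6 - 1*461931520 = 6 - 461931520 = -461931514)
(-27 - 109)**2 + n = (-27 - 109)**2 - 461931514 = (-136)**2 - 461931514 = 18496 - 461931514 = -461913018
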